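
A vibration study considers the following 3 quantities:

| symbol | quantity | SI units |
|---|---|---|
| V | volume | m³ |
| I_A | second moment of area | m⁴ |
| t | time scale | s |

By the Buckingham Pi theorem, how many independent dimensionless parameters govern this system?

1

There are 3 variables and 2 base dimensions (L, T).
The dimension matrix has rank 2.
Independent dimensionless groups: 3 − 2 = 1.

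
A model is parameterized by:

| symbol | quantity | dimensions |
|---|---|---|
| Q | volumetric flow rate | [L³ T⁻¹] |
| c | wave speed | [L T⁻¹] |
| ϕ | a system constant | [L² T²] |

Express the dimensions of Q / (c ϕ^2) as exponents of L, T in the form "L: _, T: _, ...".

Collect each base-dimension exponent across the product:
  L: (3) − (1) − 2·(2) = -2
  T: (-1) − (-1) − 2·(2) = -4
So the dimensions are [L⁻² T⁻⁴].

L: -2, T: -4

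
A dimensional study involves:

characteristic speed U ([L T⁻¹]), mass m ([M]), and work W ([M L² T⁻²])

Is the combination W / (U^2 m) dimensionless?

Sum the exponent of each base dimension across the product:
  M: −2·[U]_M − [m]_M + [W]_M = −2·(0) − (1) + (1) = 0
  L: −2·[U]_L − [m]_L + [W]_L = −2·(1) − (0) + (2) = 0
  T: −2·[U]_T − [m]_T + [W]_T = −2·(-1) − (0) + (-2) = 0
  Θ: −2·[U]_Θ − [m]_Θ + [W]_Θ = −2·(0) − (0) + (0) = 0
  N: −2·[U]_N − [m]_N + [W]_N = −2·(0) − (0) + (0) = 0
All base exponents vanish — dimensionless.

yes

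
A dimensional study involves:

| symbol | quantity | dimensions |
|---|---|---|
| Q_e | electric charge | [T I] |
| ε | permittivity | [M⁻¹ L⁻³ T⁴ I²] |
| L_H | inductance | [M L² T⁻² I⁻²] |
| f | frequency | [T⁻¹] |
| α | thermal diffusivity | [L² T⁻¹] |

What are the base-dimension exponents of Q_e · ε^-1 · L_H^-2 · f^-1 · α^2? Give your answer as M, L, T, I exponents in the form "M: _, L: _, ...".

Collect each base-dimension exponent across the product:
  M: (0) − (-1) − 2·(1) − (0) + 2·(0) = -1
  L: (0) − (-3) − 2·(2) − (0) + 2·(2) = 3
  T: (1) − (4) − 2·(-2) − (-1) + 2·(-1) = 0
  I: (1) − (2) − 2·(-2) − (0) + 2·(0) = 3
So the dimensions are [M⁻¹ L³ I³].

M: -1, L: 3, T: 0, I: 3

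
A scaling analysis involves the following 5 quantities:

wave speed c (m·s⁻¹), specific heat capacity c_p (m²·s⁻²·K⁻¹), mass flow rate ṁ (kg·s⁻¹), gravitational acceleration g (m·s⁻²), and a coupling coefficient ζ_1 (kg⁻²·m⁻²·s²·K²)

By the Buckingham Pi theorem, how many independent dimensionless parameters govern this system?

There are 5 variables and 4 base dimensions (M, L, T, Θ).
The dimension matrix has rank 4.
Independent dimensionless groups: 5 − 4 = 1.

1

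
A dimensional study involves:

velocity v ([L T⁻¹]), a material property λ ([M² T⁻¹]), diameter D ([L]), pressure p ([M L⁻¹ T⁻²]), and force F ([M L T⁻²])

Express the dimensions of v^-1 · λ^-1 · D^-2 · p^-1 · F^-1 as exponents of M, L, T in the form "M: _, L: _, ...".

M: -4, L: -3, T: 6

Collect each base-dimension exponent across the product:
  M: −(0) − (2) − 2·(0) − (1) − (1) = -4
  L: −(1) − (0) − 2·(1) − (-1) − (1) = -3
  T: −(-1) − (-1) − 2·(0) − (-2) − (-2) = 6
So the dimensions are [M⁻⁴ L⁻³ T⁶].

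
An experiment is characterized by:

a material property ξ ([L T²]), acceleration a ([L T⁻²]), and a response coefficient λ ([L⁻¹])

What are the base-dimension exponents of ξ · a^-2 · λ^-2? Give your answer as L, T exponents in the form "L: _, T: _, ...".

L: 1, T: 6

Collect each base-dimension exponent across the product:
  L: (1) − 2·(1) − 2·(-1) = 1
  T: (2) − 2·(-2) − 2·(0) = 6
So the dimensions are [L T⁶].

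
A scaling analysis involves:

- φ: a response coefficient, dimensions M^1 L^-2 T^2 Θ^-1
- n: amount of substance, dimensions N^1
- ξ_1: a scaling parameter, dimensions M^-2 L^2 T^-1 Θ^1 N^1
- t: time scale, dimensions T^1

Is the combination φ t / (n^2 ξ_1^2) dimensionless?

no

Sum the exponent of each base dimension across the product:
  M: [φ]_M − 2·[n]_M − 2·[ξ_1]_M + [t]_M = (1) − 2·(0) − 2·(-2) + (0) = 5
  L: [φ]_L − 2·[n]_L − 2·[ξ_1]_L + [t]_L = (-2) − 2·(0) − 2·(2) + (0) = -6
  T: [φ]_T − 2·[n]_T − 2·[ξ_1]_T + [t]_T = (2) − 2·(0) − 2·(-1) + (1) = 5
  Θ: [φ]_Θ − 2·[n]_Θ − 2·[ξ_1]_Θ + [t]_Θ = (-1) − 2·(0) − 2·(1) + (0) = -3
  N: [φ]_N − 2·[n]_N − 2·[ξ_1]_N + [t]_N = (0) − 2·(1) − 2·(1) + (0) = -4
Net dimensions [M⁵ L⁻⁶ T⁵ Θ⁻³ N⁻⁴] ≠ [1] — not dimensionless.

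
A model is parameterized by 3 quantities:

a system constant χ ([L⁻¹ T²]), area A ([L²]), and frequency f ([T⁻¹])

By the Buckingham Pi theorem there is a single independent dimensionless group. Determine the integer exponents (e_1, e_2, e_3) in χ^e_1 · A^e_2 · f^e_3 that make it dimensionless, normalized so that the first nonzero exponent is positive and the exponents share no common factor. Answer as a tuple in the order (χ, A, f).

L: e_1·(-1) + e_2·(2) + e_3·(0) = 0
T: e_1·(2) + e_2·(0) + e_3·(-1) = 0
Solving this homogeneous linear system for the smallest-integer solution (first nonzero entry positive) gives (2, 1, 4).

(2, 1, 4)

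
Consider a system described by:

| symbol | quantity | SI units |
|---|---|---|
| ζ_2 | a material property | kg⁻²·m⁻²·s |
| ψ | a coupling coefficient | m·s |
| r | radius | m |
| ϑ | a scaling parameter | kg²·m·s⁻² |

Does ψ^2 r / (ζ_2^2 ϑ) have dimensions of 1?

no

Sum the exponent of each base dimension across the product:
  M: −2·[ζ_2]_M + 2·[ψ]_M + [r]_M − [ϑ]_M = −2·(-2) + 2·(0) + (0) − (2) = 2
  L: −2·[ζ_2]_L + 2·[ψ]_L + [r]_L − [ϑ]_L = −2·(-2) + 2·(1) + (1) − (1) = 6
  T: −2·[ζ_2]_T + 2·[ψ]_T + [r]_T − [ϑ]_T = −2·(1) + 2·(1) + (0) − (-2) = 2
Net dimensions [M² L⁶ T²] ≠ [1] — not dimensionless.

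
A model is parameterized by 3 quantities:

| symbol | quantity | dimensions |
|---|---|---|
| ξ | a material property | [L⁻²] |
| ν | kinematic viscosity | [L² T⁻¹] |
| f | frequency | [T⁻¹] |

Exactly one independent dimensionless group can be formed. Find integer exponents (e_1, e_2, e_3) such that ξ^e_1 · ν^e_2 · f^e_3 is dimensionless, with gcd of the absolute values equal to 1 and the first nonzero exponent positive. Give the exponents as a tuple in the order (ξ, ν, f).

L: e_1·(-2) + e_2·(2) + e_3·(0) = 0
T: e_1·(0) + e_2·(-1) + e_3·(-1) = 0
Solving this homogeneous linear system for the smallest-integer solution (first nonzero entry positive) gives (1, 1, -1).

(1, 1, -1)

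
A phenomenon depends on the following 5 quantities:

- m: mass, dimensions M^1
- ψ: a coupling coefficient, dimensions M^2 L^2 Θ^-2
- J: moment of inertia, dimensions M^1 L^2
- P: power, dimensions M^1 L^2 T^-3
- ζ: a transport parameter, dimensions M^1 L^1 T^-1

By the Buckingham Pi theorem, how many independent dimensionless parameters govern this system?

1

There are 5 variables and 4 base dimensions (M, L, T, Θ).
The dimension matrix has rank 4.
Independent dimensionless groups: 5 − 4 = 1.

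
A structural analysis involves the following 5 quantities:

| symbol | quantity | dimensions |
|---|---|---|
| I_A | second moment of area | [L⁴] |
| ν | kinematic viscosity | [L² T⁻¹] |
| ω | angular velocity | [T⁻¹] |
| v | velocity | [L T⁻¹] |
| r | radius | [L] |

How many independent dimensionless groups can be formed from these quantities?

3

There are 5 variables and 2 base dimensions (L, T).
The dimension matrix has rank 2.
Independent dimensionless groups: 5 − 2 = 3.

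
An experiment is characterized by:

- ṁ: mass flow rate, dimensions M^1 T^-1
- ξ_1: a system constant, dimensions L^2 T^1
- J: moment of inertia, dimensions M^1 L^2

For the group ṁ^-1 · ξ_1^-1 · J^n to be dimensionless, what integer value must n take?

Balance the M exponent: (1)·n from J, plus −(1) − (0) = -1 from the rest, must sum to zero.
n − 1 = 0, so n = 1.

1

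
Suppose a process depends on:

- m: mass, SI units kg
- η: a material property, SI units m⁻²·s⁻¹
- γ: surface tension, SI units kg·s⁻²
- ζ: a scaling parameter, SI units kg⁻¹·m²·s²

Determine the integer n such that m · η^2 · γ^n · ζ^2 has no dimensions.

1

Balance the M exponent: (1)·n from γ, plus (1) + 2·(0) + 2·(-1) = -1 from the rest, must sum to zero.
n − 1 = 0, so n = 1.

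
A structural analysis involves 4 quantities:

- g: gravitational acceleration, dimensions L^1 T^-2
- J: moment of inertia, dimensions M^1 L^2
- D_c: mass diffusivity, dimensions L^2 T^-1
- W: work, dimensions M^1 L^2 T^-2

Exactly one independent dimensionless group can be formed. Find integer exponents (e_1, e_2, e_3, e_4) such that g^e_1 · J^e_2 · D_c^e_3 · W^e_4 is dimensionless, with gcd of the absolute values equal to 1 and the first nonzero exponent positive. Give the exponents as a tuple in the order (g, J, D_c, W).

M: e_1·(0) + e_2·(1) + e_3·(0) + e_4·(1) = 0
L: e_1·(1) + e_2·(2) + e_3·(2) + e_4·(2) = 0
T: e_1·(-2) + e_2·(0) + e_3·(-1) + e_4·(-2) = 0
Solving this homogeneous linear system for the smallest-integer solution (first nonzero entry positive) gives (4, 3, -2, -3).

(4, 3, -2, -3)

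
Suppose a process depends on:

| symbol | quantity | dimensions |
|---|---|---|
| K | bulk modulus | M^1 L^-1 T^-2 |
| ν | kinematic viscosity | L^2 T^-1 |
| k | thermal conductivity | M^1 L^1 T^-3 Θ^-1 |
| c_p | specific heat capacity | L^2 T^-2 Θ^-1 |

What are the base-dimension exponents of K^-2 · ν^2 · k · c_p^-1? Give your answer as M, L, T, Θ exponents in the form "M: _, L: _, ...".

Collect each base-dimension exponent across the product:
  M: −2·(1) + 2·(0) + (1) − (0) = -1
  L: −2·(-1) + 2·(2) + (1) − (2) = 5
  T: −2·(-2) + 2·(-1) + (-3) − (-2) = 1
  Θ: −2·(0) + 2·(0) + (-1) − (-1) = 0
So the dimensions are [M⁻¹ L⁵ T].

M: -1, L: 5, T: 1, Θ: 0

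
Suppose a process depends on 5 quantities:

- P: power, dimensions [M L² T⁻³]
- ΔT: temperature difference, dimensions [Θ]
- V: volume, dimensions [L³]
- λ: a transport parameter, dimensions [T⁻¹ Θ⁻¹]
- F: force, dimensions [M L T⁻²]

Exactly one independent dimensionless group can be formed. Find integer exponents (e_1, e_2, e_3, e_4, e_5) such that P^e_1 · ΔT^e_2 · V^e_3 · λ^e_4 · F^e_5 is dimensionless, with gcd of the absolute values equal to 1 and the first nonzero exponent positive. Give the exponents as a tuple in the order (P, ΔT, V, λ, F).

(3, -3, -1, -3, -3)

M: e_1·(1) + e_2·(0) + e_3·(0) + e_4·(0) + e_5·(1) = 0
L: e_1·(2) + e_2·(0) + e_3·(3) + e_4·(0) + e_5·(1) = 0
T: e_1·(-3) + e_2·(0) + e_3·(0) + e_4·(-1) + e_5·(-2) = 0
Θ: e_1·(0) + e_2·(1) + e_3·(0) + e_4·(-1) + e_5·(0) = 0
Solving this homogeneous linear system for the smallest-integer solution (first nonzero entry positive) gives (3, -3, -1, -3, -3).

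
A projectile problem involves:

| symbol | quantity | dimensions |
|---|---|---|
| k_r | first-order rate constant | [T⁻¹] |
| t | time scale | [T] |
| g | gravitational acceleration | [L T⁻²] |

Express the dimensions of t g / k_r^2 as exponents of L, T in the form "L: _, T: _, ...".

L: 1, T: 1

Collect each base-dimension exponent across the product:
  L: −2·(0) + (0) + (1) = 1
  T: −2·(-1) + (1) + (-2) = 1
So the dimensions are [L T].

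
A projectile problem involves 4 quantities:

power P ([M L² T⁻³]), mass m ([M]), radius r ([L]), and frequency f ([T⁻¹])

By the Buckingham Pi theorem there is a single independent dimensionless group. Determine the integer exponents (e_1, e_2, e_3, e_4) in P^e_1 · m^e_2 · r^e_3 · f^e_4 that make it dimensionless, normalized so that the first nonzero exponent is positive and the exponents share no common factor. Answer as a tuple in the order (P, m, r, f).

M: e_1·(1) + e_2·(1) + e_3·(0) + e_4·(0) = 0
L: e_1·(2) + e_2·(0) + e_3·(1) + e_4·(0) = 0
T: e_1·(-3) + e_2·(0) + e_3·(0) + e_4·(-1) = 0
Solving this homogeneous linear system for the smallest-integer solution (first nonzero entry positive) gives (1, -1, -2, -3).

(1, -1, -2, -3)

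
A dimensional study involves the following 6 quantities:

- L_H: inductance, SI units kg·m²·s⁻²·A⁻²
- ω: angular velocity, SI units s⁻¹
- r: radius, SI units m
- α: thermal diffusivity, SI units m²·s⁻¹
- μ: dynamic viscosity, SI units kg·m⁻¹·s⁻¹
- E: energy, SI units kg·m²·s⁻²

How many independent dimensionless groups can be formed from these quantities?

There are 6 variables and 4 base dimensions (M, L, T, I).
The dimension matrix has rank 4.
Independent dimensionless groups: 6 − 4 = 2.

2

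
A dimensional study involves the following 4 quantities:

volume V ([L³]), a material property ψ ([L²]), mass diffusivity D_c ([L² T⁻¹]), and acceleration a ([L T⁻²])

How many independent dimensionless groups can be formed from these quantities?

There are 4 variables and 2 base dimensions (L, T).
The dimension matrix has rank 2.
Independent dimensionless groups: 4 − 2 = 2.

2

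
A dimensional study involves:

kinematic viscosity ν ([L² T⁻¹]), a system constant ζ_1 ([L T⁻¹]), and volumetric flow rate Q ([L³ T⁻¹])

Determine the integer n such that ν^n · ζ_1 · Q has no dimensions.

-2

Balance the L exponent: (2)·n from ν, plus (1) + (3) = 4 from the rest, must sum to zero.
2n + 4 = 0, so n = -2.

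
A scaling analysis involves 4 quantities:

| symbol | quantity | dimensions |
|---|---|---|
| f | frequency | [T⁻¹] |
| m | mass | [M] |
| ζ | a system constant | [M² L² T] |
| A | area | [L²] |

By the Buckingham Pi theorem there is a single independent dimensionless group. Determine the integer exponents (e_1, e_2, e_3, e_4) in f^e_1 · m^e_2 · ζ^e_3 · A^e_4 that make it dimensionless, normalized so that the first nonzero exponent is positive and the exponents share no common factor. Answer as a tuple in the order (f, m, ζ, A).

(1, -2, 1, -1)

M: e_1·(0) + e_2·(1) + e_3·(2) + e_4·(0) = 0
L: e_1·(0) + e_2·(0) + e_3·(2) + e_4·(2) = 0
T: e_1·(-1) + e_2·(0) + e_3·(1) + e_4·(0) = 0
Solving this homogeneous linear system for the smallest-integer solution (first nonzero entry positive) gives (1, -2, 1, -1).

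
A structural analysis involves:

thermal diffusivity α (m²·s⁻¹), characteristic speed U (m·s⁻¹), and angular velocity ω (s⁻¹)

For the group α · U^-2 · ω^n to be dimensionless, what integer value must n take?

Balance the T exponent: (-1)·n from ω, plus (-1) − 2·(-1) = 1 from the rest, must sum to zero.
−n + 1 = 0, so n = 1.

1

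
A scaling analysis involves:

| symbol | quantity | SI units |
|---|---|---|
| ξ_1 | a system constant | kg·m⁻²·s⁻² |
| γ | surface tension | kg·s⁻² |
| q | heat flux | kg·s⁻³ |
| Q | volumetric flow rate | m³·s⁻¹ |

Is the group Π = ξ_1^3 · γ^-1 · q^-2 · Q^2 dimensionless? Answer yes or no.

Sum the exponent of each base dimension across the product:
  M: 3·[ξ_1]_M − [γ]_M − 2·[q]_M + 2·[Q]_M = 3·(1) − (1) − 2·(1) + 2·(0) = 0
  L: 3·[ξ_1]_L − [γ]_L − 2·[q]_L + 2·[Q]_L = 3·(-2) − (0) − 2·(0) + 2·(3) = 0
  T: 3·[ξ_1]_T − [γ]_T − 2·[q]_T + 2·[Q]_T = 3·(-2) − (-2) − 2·(-3) + 2·(-1) = 0
All base exponents vanish — dimensionless.

yes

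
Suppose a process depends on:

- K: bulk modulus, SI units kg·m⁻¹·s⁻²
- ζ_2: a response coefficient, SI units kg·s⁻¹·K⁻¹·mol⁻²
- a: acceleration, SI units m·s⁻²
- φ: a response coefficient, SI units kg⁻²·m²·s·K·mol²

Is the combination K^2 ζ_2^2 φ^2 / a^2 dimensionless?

yes

Sum the exponent of each base dimension across the product:
  M: 2·[K]_M + 2·[ζ_2]_M − 2·[a]_M + 2·[φ]_M = 2·(1) + 2·(1) − 2·(0) + 2·(-2) = 0
  L: 2·[K]_L + 2·[ζ_2]_L − 2·[a]_L + 2·[φ]_L = 2·(-1) + 2·(0) − 2·(1) + 2·(2) = 0
  T: 2·[K]_T + 2·[ζ_2]_T − 2·[a]_T + 2·[φ]_T = 2·(-2) + 2·(-1) − 2·(-2) + 2·(1) = 0
  Θ: 2·[K]_Θ + 2·[ζ_2]_Θ − 2·[a]_Θ + 2·[φ]_Θ = 2·(0) + 2·(-1) − 2·(0) + 2·(1) = 0
  N: 2·[K]_N + 2·[ζ_2]_N − 2·[a]_N + 2·[φ]_N = 2·(0) + 2·(-2) − 2·(0) + 2·(2) = 0
All base exponents vanish — dimensionless.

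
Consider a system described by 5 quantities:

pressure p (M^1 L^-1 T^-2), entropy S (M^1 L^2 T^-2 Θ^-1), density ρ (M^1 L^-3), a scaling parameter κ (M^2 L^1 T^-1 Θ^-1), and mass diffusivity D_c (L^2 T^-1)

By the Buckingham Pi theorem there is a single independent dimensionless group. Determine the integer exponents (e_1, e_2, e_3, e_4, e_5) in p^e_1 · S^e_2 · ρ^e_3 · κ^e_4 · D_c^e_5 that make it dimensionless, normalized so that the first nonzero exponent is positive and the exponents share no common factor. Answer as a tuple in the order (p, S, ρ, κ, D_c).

(2, -1, -3, 1, -3)

M: e_1·(1) + e_2·(1) + e_3·(1) + e_4·(2) + e_5·(0) = 0
L: e_1·(-1) + e_2·(2) + e_3·(-3) + e_4·(1) + e_5·(2) = 0
T: e_1·(-2) + e_2·(-2) + e_3·(0) + e_4·(-1) + e_5·(-1) = 0
Θ: e_1·(0) + e_2·(-1) + e_3·(0) + e_4·(-1) + e_5·(0) = 0
Solving this homogeneous linear system for the smallest-integer solution (first nonzero entry positive) gives (2, -1, -3, 1, -3).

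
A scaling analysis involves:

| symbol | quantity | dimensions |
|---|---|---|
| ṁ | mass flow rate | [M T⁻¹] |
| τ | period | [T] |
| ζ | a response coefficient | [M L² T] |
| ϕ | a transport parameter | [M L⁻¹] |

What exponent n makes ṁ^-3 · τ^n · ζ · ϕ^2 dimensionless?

Balance the T exponent: (1)·n from τ, plus −3·(-1) + (1) + 2·(0) = 4 from the rest, must sum to zero.
n + 4 = 0, so n = -4.

-4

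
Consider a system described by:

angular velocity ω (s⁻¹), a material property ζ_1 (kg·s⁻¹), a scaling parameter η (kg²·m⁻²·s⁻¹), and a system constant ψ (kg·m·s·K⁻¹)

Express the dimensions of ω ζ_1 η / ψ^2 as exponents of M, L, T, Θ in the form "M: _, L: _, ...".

Collect each base-dimension exponent across the product:
  M: (0) + (1) + (2) − 2·(1) = 1
  L: (0) + (0) + (-2) − 2·(1) = -4
  T: (-1) + (-1) + (-1) − 2·(1) = -5
  Θ: (0) + (0) + (0) − 2·(-1) = 2
So the dimensions are [M L⁻⁴ T⁻⁵ Θ²].

M: 1, L: -4, T: -5, Θ: 2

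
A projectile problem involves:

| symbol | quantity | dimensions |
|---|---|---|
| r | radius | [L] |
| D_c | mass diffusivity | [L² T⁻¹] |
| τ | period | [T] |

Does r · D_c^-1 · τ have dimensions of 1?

no

Sum the exponent of each base dimension across the product:
  L: [r]_L − [D_c]_L + [τ]_L = (1) − (2) + (0) = -1
  T: [r]_T − [D_c]_T + [τ]_T = (0) − (-1) + (1) = 2
Net dimensions [L⁻¹ T²] ≠ [1] — not dimensionless.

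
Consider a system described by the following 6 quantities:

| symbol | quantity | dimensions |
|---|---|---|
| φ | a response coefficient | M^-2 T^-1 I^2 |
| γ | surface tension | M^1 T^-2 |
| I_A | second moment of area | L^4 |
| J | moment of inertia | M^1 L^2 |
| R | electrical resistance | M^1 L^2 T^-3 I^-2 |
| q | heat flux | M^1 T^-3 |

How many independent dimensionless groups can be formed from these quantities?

2

There are 6 variables and 4 base dimensions (M, L, T, I).
The dimension matrix has rank 4.
Independent dimensionless groups: 6 − 4 = 2.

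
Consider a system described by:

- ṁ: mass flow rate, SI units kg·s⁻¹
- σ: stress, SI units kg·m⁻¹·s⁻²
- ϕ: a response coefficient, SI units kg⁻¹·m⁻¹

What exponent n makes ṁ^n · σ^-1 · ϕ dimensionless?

2

Balance the M exponent: (1)·n from ṁ, plus −(1) + (-1) = -2 from the rest, must sum to zero.
n − 2 = 0, so n = 2.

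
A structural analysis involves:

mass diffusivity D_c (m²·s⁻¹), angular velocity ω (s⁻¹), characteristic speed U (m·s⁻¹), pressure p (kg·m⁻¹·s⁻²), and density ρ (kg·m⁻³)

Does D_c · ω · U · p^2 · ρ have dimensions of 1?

no

Sum the exponent of each base dimension across the product:
  M: [D_c]_M + [ω]_M + [U]_M + 2·[p]_M + [ρ]_M = (0) + (0) + (0) + 2·(1) + (1) = 3
  L: [D_c]_L + [ω]_L + [U]_L + 2·[p]_L + [ρ]_L = (2) + (0) + (1) + 2·(-1) + (-3) = -2
  T: [D_c]_T + [ω]_T + [U]_T + 2·[p]_T + [ρ]_T = (-1) + (-1) + (-1) + 2·(-2) + (0) = -7
Net dimensions [M³ L⁻² T⁻⁷] ≠ [1] — not dimensionless.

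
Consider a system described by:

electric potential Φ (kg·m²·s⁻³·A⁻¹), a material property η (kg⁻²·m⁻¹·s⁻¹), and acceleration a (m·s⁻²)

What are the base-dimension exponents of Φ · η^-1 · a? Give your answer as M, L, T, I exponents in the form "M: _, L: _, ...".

Collect each base-dimension exponent across the product:
  M: (1) − (-2) + (0) = 3
  L: (2) − (-1) + (1) = 4
  T: (-3) − (-1) + (-2) = -4
  I: (-1) − (0) + (0) = -1
So the dimensions are [M³ L⁴ T⁻⁴ I⁻¹].

M: 3, L: 4, T: -4, I: -1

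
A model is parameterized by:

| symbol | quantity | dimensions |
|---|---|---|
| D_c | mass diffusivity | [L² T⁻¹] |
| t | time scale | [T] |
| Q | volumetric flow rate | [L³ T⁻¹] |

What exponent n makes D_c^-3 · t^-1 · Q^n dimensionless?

2

Balance the L exponent: (3)·n from Q, plus −3·(2) − (0) = -6 from the rest, must sum to zero.
3n − 6 = 0, so n = 2.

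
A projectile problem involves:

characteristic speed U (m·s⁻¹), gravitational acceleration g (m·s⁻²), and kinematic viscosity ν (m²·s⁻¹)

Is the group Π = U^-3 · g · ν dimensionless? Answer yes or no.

Sum the exponent of each base dimension across the product:
  M: −3·[U]_M + [g]_M + [ν]_M = −3·(0) + (0) + (0) = 0
  L: −3·[U]_L + [g]_L + [ν]_L = −3·(1) + (1) + (2) = 0
  T: −3·[U]_T + [g]_T + [ν]_T = −3·(-1) + (-2) + (-1) = 0
All base exponents vanish — dimensionless.

yes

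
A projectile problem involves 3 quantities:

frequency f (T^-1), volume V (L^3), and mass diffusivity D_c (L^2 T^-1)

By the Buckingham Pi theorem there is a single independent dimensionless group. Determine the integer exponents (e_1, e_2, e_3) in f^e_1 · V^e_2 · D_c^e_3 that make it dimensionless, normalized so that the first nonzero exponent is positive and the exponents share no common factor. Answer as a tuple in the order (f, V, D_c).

(3, 2, -3)

L: e_1·(0) + e_2·(3) + e_3·(2) = 0
T: e_1·(-1) + e_2·(0) + e_3·(-1) = 0
Solving this homogeneous linear system for the smallest-integer solution (first nonzero entry positive) gives (3, 2, -3).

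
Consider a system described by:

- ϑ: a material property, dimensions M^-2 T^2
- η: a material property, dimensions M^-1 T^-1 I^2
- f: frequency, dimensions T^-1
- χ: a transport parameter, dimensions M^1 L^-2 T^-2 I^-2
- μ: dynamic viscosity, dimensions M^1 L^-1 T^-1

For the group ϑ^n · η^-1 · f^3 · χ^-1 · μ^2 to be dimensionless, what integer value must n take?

Balance the M exponent: (-2)·n from ϑ, plus −(-1) + 3·(0) − (1) + 2·(1) = 2 from the rest, must sum to zero.
-2n + 2 = 0, so n = 1.

1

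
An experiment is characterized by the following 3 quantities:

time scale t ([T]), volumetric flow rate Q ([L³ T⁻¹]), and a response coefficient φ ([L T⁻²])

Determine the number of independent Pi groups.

1

There are 3 variables and 2 base dimensions (L, T).
The dimension matrix has rank 2.
Independent dimensionless groups: 3 − 2 = 1.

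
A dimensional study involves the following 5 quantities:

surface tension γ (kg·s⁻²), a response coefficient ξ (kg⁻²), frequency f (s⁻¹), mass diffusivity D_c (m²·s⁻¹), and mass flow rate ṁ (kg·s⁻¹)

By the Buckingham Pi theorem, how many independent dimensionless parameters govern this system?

2

There are 5 variables and 3 base dimensions (M, L, T).
The dimension matrix has rank 3.
Independent dimensionless groups: 5 − 3 = 2.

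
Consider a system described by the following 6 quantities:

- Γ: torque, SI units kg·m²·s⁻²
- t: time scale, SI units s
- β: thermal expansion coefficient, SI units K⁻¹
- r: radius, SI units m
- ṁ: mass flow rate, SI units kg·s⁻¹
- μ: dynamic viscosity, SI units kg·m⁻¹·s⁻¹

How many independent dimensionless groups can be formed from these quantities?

There are 6 variables and 4 base dimensions (M, L, T, Θ).
The dimension matrix has rank 4.
Independent dimensionless groups: 6 − 4 = 2.

2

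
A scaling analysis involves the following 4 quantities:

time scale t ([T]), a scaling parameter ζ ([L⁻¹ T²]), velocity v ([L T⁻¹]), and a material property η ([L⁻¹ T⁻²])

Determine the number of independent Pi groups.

2

There are 4 variables and 2 base dimensions (L, T).
The dimension matrix has rank 2.
Independent dimensionless groups: 4 − 2 = 2.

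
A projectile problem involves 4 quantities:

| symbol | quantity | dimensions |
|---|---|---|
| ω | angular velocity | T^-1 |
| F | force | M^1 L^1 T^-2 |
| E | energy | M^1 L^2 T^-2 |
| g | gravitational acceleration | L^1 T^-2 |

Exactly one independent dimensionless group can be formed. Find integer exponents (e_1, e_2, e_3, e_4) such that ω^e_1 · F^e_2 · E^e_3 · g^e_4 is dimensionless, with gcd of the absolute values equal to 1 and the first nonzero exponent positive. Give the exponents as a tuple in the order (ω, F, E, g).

M: e_1·(0) + e_2·(1) + e_3·(1) + e_4·(0) = 0
L: e_1·(0) + e_2·(1) + e_3·(2) + e_4·(1) = 0
T: e_1·(-1) + e_2·(-2) + e_3·(-2) + e_4·(-2) = 0
Solving this homogeneous linear system for the smallest-integer solution (first nonzero entry positive) gives (2, -1, 1, -1).

(2, -1, 1, -1)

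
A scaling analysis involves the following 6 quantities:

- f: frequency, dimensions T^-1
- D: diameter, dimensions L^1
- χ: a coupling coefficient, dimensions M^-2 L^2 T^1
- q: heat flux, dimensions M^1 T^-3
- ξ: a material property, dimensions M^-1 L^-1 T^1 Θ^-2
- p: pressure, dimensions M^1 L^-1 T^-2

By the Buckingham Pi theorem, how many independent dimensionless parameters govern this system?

2

There are 6 variables and 4 base dimensions (M, L, T, Θ).
The dimension matrix has rank 4.
Independent dimensionless groups: 6 − 4 = 2.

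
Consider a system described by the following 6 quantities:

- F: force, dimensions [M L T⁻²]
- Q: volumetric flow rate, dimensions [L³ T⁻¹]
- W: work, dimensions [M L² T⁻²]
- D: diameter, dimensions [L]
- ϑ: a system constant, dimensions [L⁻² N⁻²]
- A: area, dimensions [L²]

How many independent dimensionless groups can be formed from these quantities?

2

There are 6 variables and 4 base dimensions (M, L, T, N).
The dimension matrix has rank 4.
Independent dimensionless groups: 6 − 4 = 2.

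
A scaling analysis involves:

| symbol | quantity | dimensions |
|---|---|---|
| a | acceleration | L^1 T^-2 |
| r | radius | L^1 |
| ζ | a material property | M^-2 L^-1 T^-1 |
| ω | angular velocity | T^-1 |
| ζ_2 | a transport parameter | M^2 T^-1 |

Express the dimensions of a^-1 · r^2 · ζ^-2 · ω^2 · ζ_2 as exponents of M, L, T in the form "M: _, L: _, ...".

M: 6, L: 3, T: 1

Collect each base-dimension exponent across the product:
  M: −(0) + 2·(0) − 2·(-2) + 2·(0) + (2) = 6
  L: −(1) + 2·(1) − 2·(-1) + 2·(0) + (0) = 3
  T: −(-2) + 2·(0) − 2·(-1) + 2·(-1) + (-1) = 1
So the dimensions are [M⁶ L³ T].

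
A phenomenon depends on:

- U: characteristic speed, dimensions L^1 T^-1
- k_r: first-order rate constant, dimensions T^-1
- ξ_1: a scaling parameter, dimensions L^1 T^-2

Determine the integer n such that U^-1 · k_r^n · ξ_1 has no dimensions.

-1

Balance the T exponent: (-1)·n from k_r, plus −(-1) + (-2) = -1 from the rest, must sum to zero.
−n − 1 = 0, so n = -1.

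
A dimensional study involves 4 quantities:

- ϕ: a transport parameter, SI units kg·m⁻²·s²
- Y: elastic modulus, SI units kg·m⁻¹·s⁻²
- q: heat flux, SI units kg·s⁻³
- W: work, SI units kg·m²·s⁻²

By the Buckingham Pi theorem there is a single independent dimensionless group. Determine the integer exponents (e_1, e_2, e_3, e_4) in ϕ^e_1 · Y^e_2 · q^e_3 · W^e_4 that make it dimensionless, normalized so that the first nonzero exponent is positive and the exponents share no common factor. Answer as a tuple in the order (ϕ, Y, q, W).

(1, -4, 4, -1)

M: e_1·(1) + e_2·(1) + e_3·(1) + e_4·(1) = 0
L: e_1·(-2) + e_2·(-1) + e_3·(0) + e_4·(2) = 0
T: e_1·(2) + e_2·(-2) + e_3·(-3) + e_4·(-2) = 0
Solving this homogeneous linear system for the smallest-integer solution (first nonzero entry positive) gives (1, -4, 4, -1).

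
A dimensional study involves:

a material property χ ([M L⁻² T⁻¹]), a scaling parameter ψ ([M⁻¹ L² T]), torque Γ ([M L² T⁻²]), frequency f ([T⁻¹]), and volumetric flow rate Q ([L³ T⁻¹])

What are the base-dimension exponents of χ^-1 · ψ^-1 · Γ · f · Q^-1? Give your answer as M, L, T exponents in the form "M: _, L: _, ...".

Collect each base-dimension exponent across the product:
  M: −(1) − (-1) + (1) + (0) − (0) = 1
  L: −(-2) − (2) + (2) + (0) − (3) = -1
  T: −(-1) − (1) + (-2) + (-1) − (-1) = -2
So the dimensions are [M L⁻¹ T⁻²].

M: 1, L: -1, T: -2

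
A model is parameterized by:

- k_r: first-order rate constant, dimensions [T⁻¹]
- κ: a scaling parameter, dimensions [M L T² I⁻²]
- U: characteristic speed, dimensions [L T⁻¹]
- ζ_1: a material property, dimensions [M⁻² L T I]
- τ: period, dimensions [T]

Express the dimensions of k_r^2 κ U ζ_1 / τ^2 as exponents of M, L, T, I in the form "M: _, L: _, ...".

Collect each base-dimension exponent across the product:
  M: 2·(0) + (1) + (0) + (-2) − 2·(0) = -1
  L: 2·(0) + (1) + (1) + (1) − 2·(0) = 3
  T: 2·(-1) + (2) + (-1) + (1) − 2·(1) = -2
  I: 2·(0) + (-2) + (0) + (1) − 2·(0) = -1
So the dimensions are [M⁻¹ L³ T⁻² I⁻¹].

M: -1, L: 3, T: -2, I: -1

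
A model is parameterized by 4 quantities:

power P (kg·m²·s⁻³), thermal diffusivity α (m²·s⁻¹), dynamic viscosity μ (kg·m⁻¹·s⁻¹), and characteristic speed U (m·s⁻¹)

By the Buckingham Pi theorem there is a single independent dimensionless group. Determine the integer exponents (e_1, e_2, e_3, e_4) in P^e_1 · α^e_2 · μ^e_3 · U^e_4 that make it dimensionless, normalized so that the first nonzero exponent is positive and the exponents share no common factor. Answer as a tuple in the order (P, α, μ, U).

M: e_1·(1) + e_2·(0) + e_3·(1) + e_4·(0) = 0
L: e_1·(2) + e_2·(2) + e_3·(-1) + e_4·(1) = 0
T: e_1·(-3) + e_2·(-1) + e_3·(-1) + e_4·(-1) = 0
Solving this homogeneous linear system for the smallest-integer solution (first nonzero entry positive) gives (1, -1, -1, -1).

(1, -1, -1, -1)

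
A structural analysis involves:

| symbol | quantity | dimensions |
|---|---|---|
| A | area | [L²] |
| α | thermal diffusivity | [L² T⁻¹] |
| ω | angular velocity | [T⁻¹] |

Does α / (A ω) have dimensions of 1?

Sum the exponent of each base dimension across the product:
  L: −[A]_L + [α]_L − [ω]_L = −(2) + (2) − (0) = 0
  T: −[A]_T + [α]_T − [ω]_T = −(0) + (-1) − (-1) = 0
All base exponents vanish — dimensionless.

yes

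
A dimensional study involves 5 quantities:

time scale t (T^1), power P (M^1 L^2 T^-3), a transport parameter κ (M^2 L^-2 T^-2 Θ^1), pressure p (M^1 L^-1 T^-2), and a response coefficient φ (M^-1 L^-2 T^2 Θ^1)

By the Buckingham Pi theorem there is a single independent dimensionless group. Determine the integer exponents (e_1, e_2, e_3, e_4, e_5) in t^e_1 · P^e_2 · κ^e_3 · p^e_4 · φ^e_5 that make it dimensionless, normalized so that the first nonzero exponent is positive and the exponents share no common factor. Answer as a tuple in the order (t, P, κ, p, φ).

(3, 1, -1, 2, 1)

M: e_1·(0) + e_2·(1) + e_3·(2) + e_4·(1) + e_5·(-1) = 0
L: e_1·(0) + e_2·(2) + e_3·(-2) + e_4·(-1) + e_5·(-2) = 0
T: e_1·(1) + e_2·(-3) + e_3·(-2) + e_4·(-2) + e_5·(2) = 0
Θ: e_1·(0) + e_2·(0) + e_3·(1) + e_4·(0) + e_5·(1) = 0
Solving this homogeneous linear system for the smallest-integer solution (first nonzero entry positive) gives (3, 1, -1, 2, 1).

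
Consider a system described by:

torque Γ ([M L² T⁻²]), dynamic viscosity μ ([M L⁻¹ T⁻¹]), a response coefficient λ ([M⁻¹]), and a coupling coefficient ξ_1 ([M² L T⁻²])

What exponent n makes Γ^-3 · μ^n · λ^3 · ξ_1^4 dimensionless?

-2

Balance the M exponent: (1)·n from μ, plus −3·(1) + 3·(-1) + 4·(2) = 2 from the rest, must sum to zero.
n + 2 = 0, so n = -2.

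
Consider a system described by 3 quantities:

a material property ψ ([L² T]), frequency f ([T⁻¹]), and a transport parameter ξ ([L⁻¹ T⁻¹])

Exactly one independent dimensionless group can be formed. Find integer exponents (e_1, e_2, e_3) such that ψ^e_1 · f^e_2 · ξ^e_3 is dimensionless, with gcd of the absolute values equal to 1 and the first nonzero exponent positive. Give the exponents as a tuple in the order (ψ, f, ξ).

(1, -1, 2)

L: e_1·(2) + e_2·(0) + e_3·(-1) = 0
T: e_1·(1) + e_2·(-1) + e_3·(-1) = 0
Solving this homogeneous linear system for the smallest-integer solution (first nonzero entry positive) gives (1, -1, 2).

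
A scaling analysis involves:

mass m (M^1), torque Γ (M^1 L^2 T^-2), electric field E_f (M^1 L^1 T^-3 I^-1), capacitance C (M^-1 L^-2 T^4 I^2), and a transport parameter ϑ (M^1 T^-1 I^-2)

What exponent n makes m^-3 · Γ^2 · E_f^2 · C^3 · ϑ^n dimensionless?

2

Balance the M exponent: (1)·n from ϑ, plus −3·(1) + 2·(1) + 2·(1) + 3·(-1) = -2 from the rest, must sum to zero.
n − 2 = 0, so n = 2.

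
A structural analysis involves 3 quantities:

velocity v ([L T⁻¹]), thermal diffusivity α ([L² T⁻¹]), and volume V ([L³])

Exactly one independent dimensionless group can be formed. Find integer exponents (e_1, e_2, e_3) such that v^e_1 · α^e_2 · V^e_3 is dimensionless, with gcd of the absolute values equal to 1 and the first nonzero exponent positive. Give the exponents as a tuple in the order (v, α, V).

L: e_1·(1) + e_2·(2) + e_3·(3) = 0
T: e_1·(-1) + e_2·(-1) + e_3·(0) = 0
Solving this homogeneous linear system for the smallest-integer solution (first nonzero entry positive) gives (3, -3, 1).

(3, -3, 1)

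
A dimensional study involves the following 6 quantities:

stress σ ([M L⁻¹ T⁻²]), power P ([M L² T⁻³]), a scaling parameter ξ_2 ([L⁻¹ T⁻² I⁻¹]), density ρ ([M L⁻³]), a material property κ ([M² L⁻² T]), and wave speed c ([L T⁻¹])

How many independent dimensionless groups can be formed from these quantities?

There are 6 variables and 4 base dimensions (M, L, T, I).
The dimension matrix has rank 4.
Independent dimensionless groups: 6 − 4 = 2.

2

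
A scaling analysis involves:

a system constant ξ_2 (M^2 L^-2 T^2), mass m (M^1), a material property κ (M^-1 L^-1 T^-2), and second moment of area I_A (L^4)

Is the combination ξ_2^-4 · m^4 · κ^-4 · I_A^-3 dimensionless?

Sum the exponent of each base dimension across the product:
  M: −4·[ξ_2]_M + 4·[m]_M − 4·[κ]_M − 3·[I_A]_M = −4·(2) + 4·(1) − 4·(-1) − 3·(0) = 0
  L: −4·[ξ_2]_L + 4·[m]_L − 4·[κ]_L − 3·[I_A]_L = −4·(-2) + 4·(0) − 4·(-1) − 3·(4) = 0
  T: −4·[ξ_2]_T + 4·[m]_T − 4·[κ]_T − 3·[I_A]_T = −4·(2) + 4·(0) − 4·(-2) − 3·(0) = 0
All base exponents vanish — dimensionless.

yes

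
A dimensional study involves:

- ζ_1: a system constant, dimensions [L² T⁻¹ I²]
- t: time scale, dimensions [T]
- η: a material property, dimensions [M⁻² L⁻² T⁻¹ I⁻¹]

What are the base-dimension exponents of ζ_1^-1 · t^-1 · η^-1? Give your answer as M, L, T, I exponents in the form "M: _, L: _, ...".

M: 2, L: 0, T: 1, I: -1

Collect each base-dimension exponent across the product:
  M: −(0) − (0) − (-2) = 2
  L: −(2) − (0) − (-2) = 0
  T: −(-1) − (1) − (-1) = 1
  I: −(2) − (0) − (-1) = -1
So the dimensions are [M² T I⁻¹].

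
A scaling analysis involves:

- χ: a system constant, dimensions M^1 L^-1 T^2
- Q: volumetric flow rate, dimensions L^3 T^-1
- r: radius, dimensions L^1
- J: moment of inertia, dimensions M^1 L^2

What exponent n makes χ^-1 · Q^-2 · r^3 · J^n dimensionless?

Balance the M exponent: (1)·n from J, plus −(1) − 2·(0) + 3·(0) = -1 from the rest, must sum to zero.
n − 1 = 0, so n = 1.

1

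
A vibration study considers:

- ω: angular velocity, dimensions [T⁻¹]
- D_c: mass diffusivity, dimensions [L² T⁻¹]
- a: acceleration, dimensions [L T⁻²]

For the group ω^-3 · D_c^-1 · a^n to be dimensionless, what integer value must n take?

Balance the L exponent: (1)·n from a, plus −3·(0) − (2) = -2 from the rest, must sum to zero.
n − 2 = 0, so n = 2.

2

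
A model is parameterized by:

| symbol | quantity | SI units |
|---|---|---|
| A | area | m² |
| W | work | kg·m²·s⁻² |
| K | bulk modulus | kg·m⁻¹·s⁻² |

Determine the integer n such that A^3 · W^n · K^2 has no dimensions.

-2

Balance the M exponent: (1)·n from W, plus 3·(0) + 2·(1) = 2 from the rest, must sum to zero.
n + 2 = 0, so n = -2.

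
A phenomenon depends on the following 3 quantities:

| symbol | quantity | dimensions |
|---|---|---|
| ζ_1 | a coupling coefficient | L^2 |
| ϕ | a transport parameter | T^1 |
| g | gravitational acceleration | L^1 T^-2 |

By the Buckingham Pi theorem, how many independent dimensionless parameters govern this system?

1

There are 3 variables and 2 base dimensions (L, T).
The dimension matrix has rank 2.
Independent dimensionless groups: 3 − 2 = 1.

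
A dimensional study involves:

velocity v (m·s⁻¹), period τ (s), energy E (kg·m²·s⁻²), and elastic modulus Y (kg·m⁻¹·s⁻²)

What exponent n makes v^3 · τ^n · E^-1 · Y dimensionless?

Balance the T exponent: (1)·n from τ, plus 3·(-1) − (-2) + (-2) = -3 from the rest, must sum to zero.
n − 3 = 0, so n = 3.

3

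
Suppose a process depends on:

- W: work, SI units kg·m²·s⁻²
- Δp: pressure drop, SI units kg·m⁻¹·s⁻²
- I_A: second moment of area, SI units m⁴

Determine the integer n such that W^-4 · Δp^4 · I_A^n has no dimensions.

3

Balance the L exponent: (4)·n from I_A, plus −4·(2) + 4·(-1) = -12 from the rest, must sum to zero.
4n − 12 = 0, so n = 3.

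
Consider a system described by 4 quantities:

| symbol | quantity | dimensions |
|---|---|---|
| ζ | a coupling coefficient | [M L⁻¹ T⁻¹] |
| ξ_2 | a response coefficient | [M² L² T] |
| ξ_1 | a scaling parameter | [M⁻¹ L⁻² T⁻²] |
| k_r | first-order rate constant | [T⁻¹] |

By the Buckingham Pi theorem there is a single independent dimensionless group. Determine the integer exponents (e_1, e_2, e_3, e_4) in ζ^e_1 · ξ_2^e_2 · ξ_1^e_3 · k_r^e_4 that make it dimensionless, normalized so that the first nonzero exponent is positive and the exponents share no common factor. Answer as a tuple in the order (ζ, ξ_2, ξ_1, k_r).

M: e_1·(1) + e_2·(2) + e_3·(-1) + e_4·(0) = 0
L: e_1·(-1) + e_2·(2) + e_3·(-2) + e_4·(0) = 0
T: e_1·(-1) + e_2·(1) + e_3·(-2) + e_4·(-1) = 0
Solving this homogeneous linear system for the smallest-integer solution (first nonzero entry positive) gives (2, -3, -4, 3).

(2, -3, -4, 3)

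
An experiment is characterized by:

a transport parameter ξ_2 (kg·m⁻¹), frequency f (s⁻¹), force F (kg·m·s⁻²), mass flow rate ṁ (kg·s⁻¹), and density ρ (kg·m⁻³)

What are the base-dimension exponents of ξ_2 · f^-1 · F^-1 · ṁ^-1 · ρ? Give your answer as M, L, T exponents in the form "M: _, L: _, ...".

M: 0, L: -5, T: 4

Collect each base-dimension exponent across the product:
  M: (1) − (0) − (1) − (1) + (1) = 0
  L: (-1) − (0) − (1) − (0) + (-3) = -5
  T: (0) − (-1) − (-2) − (-1) + (0) = 4
So the dimensions are [L⁻⁵ T⁴].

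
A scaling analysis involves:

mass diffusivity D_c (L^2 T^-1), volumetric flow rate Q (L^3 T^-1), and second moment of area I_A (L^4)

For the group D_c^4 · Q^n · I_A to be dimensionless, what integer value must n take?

-4

Balance the L exponent: (3)·n from Q, plus 4·(2) + (4) = 12 from the rest, must sum to zero.
3n + 12 = 0, so n = -4.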